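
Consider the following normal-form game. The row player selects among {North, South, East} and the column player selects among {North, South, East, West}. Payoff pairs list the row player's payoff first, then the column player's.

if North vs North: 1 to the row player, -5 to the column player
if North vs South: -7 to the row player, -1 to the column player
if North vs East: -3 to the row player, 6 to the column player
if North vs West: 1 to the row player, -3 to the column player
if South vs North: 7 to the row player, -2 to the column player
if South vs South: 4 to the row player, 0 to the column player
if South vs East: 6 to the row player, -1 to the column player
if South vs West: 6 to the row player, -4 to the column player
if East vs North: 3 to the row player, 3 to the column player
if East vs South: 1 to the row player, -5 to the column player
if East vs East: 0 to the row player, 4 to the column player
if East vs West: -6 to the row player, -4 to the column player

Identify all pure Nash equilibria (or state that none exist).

Find each player's best response to every opponent strategy; NE are the intersections.
The row player's best responses — vs North: South (payoff 7); vs South: South (payoff 4); vs East: South (payoff 6); vs West: South (payoff 6).
The column player's best responses — vs North: East (payoff 6); vs South: South (payoff 0); vs East: East (payoff 4).
The only mutual best response is (South, South); neither player gains by switching there.

(South, South)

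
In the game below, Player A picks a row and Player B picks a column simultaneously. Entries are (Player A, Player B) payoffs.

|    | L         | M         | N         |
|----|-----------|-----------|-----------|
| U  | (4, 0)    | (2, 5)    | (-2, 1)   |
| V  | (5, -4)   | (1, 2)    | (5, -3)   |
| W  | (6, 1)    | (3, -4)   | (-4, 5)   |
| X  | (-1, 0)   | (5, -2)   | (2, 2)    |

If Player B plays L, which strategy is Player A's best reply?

W

With Player B fixed at L, Player A's payoffs are: U → 4, V → 5, W → 6, X → -1.
The maximum is 6, achieved by W.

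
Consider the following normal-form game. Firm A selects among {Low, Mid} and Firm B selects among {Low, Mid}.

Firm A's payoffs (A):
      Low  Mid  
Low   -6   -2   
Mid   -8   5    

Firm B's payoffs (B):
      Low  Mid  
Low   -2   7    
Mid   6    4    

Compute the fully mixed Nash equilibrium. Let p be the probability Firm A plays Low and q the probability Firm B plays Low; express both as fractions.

In a mixed NE each player is indifferent between their pure strategies, so the opponent's mix sets the indifference.
Firm B indifferent between Low and Mid: p·(-2) + (1−p)·6 = p·7 + (1−p)·4 ⟹ 6 + (-8)p = 4 + 3p ⟹ p = 2/11.
Firm A indifferent between Low and Mid: q·(-6) + (1−q)·(-2) = q·(-8) + (1−q)·5 ⟹ (-2) + (-4)q = 5 + (-13)q ⟹ q = 7/9.

p = 2/11, q = 7/9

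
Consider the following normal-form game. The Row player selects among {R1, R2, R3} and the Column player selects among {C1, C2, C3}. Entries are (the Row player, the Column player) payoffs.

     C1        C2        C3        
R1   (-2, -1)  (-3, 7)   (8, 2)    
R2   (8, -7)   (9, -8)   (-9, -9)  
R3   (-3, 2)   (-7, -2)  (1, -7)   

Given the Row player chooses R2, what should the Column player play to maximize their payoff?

C1

With the Row player fixed at R2, the Column player's payoffs are: C1 → -7, C2 → -8, C3 → -9.
The maximum is -7, achieved by C1.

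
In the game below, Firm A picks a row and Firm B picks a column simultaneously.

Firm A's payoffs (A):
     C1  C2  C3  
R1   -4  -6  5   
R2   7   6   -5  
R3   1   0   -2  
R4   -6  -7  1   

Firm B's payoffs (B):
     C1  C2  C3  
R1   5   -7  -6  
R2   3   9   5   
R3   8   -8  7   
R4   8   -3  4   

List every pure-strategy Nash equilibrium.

Check mutual best responses: a cell is a NE iff neither player can gain by unilaterally deviating.
Firm A's best responses — vs C1: R2 (payoff 7); vs C2: R2 (payoff 6); vs C3: R1 (payoff 5).
Firm B's best responses — vs R1: C1 (payoff 5); vs R2: C2 (payoff 9); vs R3: C1 (payoff 8); vs R4: C1 (payoff 8).
The only mutual best response is (R2, C2); neither player gains by switching there.

(R2, C2)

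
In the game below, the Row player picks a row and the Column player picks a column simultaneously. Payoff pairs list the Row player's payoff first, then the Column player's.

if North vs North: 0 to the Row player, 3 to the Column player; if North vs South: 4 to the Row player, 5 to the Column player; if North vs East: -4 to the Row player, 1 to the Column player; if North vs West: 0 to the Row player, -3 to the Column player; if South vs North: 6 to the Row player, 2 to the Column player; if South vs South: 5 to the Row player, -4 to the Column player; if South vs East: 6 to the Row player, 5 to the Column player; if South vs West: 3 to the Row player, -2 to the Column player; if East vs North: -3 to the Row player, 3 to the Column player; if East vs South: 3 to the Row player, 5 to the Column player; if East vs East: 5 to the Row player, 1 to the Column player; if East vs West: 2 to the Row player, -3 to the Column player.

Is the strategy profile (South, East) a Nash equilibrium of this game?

Holding the Column player at East: the Row player gets 6 from South, versus -4 from North, 5 from East. No profitable deviation for the Row player.
Holding the Row player at South: the Column player gets 5 from East, versus 2 from North, -4 from South, -2 from West. No profitable deviation for the Column player either.

Yes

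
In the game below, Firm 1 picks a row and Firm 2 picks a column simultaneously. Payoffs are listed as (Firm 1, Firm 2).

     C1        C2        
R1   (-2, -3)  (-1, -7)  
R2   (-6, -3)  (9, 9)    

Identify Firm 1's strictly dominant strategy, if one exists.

No strictly dominant strategy

Check whether one of Firm 1's strategies beats all alternatives regardless of what the opponent does.
R1 is not dominant: against C2, R2 gives 9 > -1.
R2 is not dominant: against C1, R1 gives -2 > -6.
No single strategy is best against every opponent action.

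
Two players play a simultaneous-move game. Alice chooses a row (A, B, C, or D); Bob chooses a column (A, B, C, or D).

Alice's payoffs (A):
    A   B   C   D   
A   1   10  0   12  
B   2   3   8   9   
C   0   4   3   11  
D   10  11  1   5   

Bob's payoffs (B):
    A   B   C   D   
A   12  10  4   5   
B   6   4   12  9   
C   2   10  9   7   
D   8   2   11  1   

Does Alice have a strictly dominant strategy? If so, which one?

No strictly dominant strategy

Check whether one of Alice's strategies beats all alternatives regardless of what the opponent does.
A is not dominant: against A, B gives 2 > 1.
B is not dominant: against A, D gives 10 > 2.
C is not dominant: against A, A gives 1 > 0.
D is not dominant: against C, B gives 8 > 1.
No single strategy is best against every opponent action.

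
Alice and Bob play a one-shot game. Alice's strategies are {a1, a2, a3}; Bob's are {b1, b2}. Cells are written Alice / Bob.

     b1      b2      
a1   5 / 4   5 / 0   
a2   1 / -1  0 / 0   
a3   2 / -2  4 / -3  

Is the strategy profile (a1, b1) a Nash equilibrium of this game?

Yes

Holding Bob at b1: Alice gets 5 from a1, versus 1 from a2, 2 from a3. No profitable deviation for Alice.
Holding Alice at a1: Bob gets 4 from b1, versus 0 from b2. No profitable deviation for Bob either.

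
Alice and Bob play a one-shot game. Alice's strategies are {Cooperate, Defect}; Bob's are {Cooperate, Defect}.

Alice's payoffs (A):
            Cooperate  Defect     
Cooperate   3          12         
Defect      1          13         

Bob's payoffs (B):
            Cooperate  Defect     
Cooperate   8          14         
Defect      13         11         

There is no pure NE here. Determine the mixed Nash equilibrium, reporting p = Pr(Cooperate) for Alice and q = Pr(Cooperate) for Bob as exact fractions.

Each player's mixing probability is pinned down by making the *other* player indifferent.
Bob indifferent between Cooperate and Defect: p·8 + (1−p)·13 = p·14 + (1−p)·11 ⟹ 13 + (-5)p = 11 + 3p ⟹ p = 1/4.
Alice indifferent between Cooperate and Defect: q·3 + (1−q)·12 = q·1 + (1−q)·13 ⟹ 12 + (-9)q = 13 + (-12)q ⟹ q = 1/3.

p = 1/4, q = 1/3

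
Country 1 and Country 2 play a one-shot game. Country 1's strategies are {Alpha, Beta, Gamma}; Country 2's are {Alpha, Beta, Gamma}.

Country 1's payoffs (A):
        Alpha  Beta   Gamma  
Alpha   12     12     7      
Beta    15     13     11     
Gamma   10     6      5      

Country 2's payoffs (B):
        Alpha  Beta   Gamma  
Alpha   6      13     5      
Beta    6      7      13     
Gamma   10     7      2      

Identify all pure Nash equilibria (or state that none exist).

(Beta, Gamma)

A profile is a Nash equilibrium when each player is best-responding to the other.
Country 1's best responses — vs Alpha: Beta (payoff 15); vs Beta: Beta (payoff 13); vs Gamma: Beta (payoff 11).
Country 2's best responses — vs Alpha: Beta (payoff 13); vs Beta: Gamma (payoff 13); vs Gamma: Alpha (payoff 10).
The only mutual best response is (Beta, Gamma); neither player gains by switching there.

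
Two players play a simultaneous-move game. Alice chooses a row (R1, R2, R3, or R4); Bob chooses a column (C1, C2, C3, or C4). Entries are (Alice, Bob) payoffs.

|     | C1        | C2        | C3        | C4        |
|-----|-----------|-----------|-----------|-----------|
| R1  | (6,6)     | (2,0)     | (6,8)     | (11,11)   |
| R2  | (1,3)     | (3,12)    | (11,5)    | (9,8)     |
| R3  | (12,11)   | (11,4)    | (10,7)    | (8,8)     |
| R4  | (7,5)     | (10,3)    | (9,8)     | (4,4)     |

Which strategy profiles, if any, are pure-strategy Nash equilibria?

(R1, C4) and (R3, C1)

Check mutual best responses: a cell is a NE iff neither player can gain by unilaterally deviating.
Alice's best responses — vs C1: R3 (payoff 12); vs C2: R3 (payoff 11); vs C3: R2 (payoff 11); vs C4: R1 (payoff 11).
Bob's best responses — vs R1: C4 (payoff 11); vs R2: C2 (payoff 12); vs R3: C1 (payoff 11); vs R4: C3 (payoff 8).
Mutual best responses occur at (R1, C4) and (R3, C1); at each, neither player gains by switching.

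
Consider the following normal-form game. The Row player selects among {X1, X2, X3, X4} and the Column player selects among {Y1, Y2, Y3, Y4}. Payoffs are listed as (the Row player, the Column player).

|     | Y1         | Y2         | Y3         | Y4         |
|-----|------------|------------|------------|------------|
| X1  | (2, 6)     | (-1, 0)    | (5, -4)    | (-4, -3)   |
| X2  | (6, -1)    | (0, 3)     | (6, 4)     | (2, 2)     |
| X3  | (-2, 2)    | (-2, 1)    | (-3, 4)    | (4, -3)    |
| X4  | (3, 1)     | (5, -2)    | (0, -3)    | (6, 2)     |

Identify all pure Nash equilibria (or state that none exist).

(X2, Y3) and (X4, Y4)

Find each player's best response to every opponent strategy; NE are the intersections.
The Row player's best responses — vs Y1: X2 (payoff 6); vs Y2: X4 (payoff 5); vs Y3: X2 (payoff 6); vs Y4: X4 (payoff 6).
The Column player's best responses — vs X1: Y1 (payoff 6); vs X2: Y3 (payoff 4); vs X3: Y3 (payoff 4); vs X4: Y4 (payoff 2).
Mutual best responses occur at (X2, Y3) and (X4, Y4); at each, neither player gains by switching.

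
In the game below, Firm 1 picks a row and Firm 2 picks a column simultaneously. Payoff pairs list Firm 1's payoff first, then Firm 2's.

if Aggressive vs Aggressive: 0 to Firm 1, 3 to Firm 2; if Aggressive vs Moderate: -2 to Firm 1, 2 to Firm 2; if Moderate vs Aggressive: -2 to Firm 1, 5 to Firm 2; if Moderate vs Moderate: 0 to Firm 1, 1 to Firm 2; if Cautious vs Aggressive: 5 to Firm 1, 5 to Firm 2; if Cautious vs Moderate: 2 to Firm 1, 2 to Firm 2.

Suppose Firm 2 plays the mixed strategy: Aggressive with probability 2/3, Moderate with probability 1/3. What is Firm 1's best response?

Cautious

Firm 1's best reply maximizes expected payoff against the mix.
Aggressive: (2/3)·0 + (1/3)·(-2) = -2/3
Moderate: (2/3)·(-2) + (1/3)·0 = -4/3
Cautious: (2/3)·5 + (1/3)·2 = 4
Highest expected payoff is 4, from Cautious.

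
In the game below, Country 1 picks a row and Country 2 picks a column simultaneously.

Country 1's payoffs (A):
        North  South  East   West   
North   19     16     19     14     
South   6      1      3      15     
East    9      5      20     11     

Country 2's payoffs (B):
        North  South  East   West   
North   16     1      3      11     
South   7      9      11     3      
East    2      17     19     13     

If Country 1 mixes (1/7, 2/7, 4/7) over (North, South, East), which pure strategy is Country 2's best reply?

Compute Country 2's expected payoff from each pure strategy against the given mix.
North: (1/7)·16 + (2/7)·7 + (4/7)·2 = 38/7
South: (1/7)·1 + (2/7)·9 + (4/7)·17 = 87/7
East: (1/7)·3 + (2/7)·11 + (4/7)·19 = 101/7
West: (1/7)·11 + (2/7)·3 + (4/7)·13 = 69/7
Highest expected payoff is 101/7, from East.

East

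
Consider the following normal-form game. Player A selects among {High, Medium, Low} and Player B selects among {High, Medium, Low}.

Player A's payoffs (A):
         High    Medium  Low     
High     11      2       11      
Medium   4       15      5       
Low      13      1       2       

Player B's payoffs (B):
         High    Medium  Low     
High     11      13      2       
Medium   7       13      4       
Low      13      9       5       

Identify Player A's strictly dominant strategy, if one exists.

A strategy is strictly dominant if it gives Player A a strictly higher payoff than every other strategy, against every choice by the opponent.
High is not dominant: against High, Low gives 13 > 11.
Medium is not dominant: against High, High gives 11 > 4.
Low is not dominant: against Medium, High gives 2 > 1.
No single strategy is best against every opponent action.

None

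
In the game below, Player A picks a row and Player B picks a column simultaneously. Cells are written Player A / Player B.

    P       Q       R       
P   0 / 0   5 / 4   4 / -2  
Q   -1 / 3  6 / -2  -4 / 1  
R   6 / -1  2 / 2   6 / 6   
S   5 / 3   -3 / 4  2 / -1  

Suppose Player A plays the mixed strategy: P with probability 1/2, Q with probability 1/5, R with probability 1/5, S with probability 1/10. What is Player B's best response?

Q

Compute Player B's expected payoff from each pure strategy against the given mix.
P: (1/2)·0 + (1/5)·3 + (1/5)·(-1) + (1/10)·3 = 7/10
Q: (1/2)·4 + (1/5)·(-2) + (1/5)·2 + (1/10)·4 = 12/5
R: (1/2)·(-2) + (1/5)·1 + (1/5)·6 + (1/10)·(-1) = 3/10
Highest expected payoff is 12/5, from Q.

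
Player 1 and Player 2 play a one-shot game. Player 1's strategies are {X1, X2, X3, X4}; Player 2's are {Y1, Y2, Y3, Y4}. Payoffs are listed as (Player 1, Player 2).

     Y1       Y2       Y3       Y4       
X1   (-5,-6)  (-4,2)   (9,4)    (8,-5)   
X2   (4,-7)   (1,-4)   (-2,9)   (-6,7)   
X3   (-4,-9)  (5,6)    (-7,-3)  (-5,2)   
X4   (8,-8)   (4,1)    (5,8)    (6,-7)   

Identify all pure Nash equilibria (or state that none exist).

Check mutual best responses: a cell is a NE iff neither player can gain by unilaterally deviating.
Player 1's best responses — vs Y1: X4 (payoff 8); vs Y2: X3 (payoff 5); vs Y3: X1 (payoff 9); vs Y4: X1 (payoff 8).
Player 2's best responses — vs X1: Y3 (payoff 4); vs X2: Y3 (payoff 9); vs X3: Y2 (payoff 6); vs X4: Y3 (payoff 8).
Mutual best responses occur at (X1, Y3) and (X3, Y2); at each, neither player gains by switching.

(X1, Y3) and (X3, Y2)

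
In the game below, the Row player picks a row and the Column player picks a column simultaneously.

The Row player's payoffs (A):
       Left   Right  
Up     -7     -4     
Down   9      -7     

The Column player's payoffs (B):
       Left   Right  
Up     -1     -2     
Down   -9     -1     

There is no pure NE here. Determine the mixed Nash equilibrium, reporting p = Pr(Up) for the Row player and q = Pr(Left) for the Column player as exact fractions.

p = 8/9, q = 3/19

In a mixed NE each player is indifferent between their pure strategies, so the opponent's mix sets the indifference.
The Column player indifferent between Left and Right: p·(-1) + (1−p)·(-9) = p·(-2) + (1−p)·(-1) ⟹ (-9) + 8p = (-1) + (-1)p ⟹ p = 8/9.
The Row player indifferent between Up and Down: q·(-7) + (1−q)·(-4) = q·9 + (1−q)·(-7) ⟹ (-4) + (-3)q = (-7) + 16q ⟹ q = 3/19.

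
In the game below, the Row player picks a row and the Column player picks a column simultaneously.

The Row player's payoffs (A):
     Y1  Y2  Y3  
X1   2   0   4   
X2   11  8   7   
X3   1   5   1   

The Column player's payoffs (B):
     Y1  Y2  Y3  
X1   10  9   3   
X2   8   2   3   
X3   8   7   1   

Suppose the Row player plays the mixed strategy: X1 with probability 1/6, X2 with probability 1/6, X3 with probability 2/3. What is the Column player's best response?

Y1

The Column player's best reply maximizes expected payoff against the mix.
Y1: (1/6)·10 + (1/6)·8 + (2/3)·8 = 25/3
Y2: (1/6)·9 + (1/6)·2 + (2/3)·7 = 13/2
Y3: (1/6)·3 + (1/6)·3 + (2/3)·1 = 5/3
Highest expected payoff is 25/3, from Y1.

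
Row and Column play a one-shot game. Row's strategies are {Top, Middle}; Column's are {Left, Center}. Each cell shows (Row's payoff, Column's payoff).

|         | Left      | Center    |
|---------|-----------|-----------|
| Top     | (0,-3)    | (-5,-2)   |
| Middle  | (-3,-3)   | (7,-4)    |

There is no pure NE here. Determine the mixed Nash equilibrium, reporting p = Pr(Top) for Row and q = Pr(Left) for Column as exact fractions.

In a mixed NE each player is indifferent between their pure strategies, so the opponent's mix sets the indifference.
Column indifferent between Left and Center: p·(-3) + (1−p)·(-3) = p·(-2) + (1−p)·(-4) ⟹ (-3) + 0p = (-4) + 2p ⟹ p = 1/2.
Row indifferent between Top and Middle: q·0 + (1−q)·(-5) = q·(-3) + (1−q)·7 ⟹ (-5) + 5q = 7 + (-10)q ⟹ q = 4/5.

p = 1/2, q = 4/5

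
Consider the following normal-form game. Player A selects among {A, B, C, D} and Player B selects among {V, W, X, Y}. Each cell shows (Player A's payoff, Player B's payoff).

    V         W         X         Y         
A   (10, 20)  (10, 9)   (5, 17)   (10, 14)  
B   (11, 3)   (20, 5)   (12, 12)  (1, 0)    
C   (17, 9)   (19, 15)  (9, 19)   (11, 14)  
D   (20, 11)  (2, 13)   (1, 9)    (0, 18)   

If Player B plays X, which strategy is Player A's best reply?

With Player B fixed at X, Player A's payoffs are: A → 5, B → 12, C → 9, D → 1.
The maximum is 12, achieved by B.

B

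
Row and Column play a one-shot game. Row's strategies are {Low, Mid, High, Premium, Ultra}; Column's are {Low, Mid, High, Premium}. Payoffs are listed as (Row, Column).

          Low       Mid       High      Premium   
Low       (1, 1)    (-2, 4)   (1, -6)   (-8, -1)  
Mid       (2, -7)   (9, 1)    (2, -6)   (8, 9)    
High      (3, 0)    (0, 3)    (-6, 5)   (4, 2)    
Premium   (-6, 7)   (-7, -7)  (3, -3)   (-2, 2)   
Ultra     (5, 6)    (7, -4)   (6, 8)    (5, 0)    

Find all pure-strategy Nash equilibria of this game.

(Mid, Premium) and (Ultra, High)

Find each player's best response to every opponent strategy; NE are the intersections.
Row's best responses — vs Low: Ultra (payoff 5); vs Mid: Mid (payoff 9); vs High: Ultra (payoff 6); vs Premium: Mid (payoff 8).
Column's best responses — vs Low: Mid (payoff 4); vs Mid: Premium (payoff 9); vs High: High (payoff 5); vs Premium: Low (payoff 7); vs Ultra: High (payoff 8).
Mutual best responses occur at (Mid, Premium) and (Ultra, High); at each, neither player gains by switching.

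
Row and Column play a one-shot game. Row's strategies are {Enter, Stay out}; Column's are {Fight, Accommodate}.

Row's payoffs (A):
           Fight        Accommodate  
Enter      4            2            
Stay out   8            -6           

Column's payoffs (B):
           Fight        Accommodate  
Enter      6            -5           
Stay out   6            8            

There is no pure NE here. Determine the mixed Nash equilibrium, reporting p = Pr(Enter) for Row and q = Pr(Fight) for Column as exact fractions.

Each player's mixing probability is pinned down by making the *other* player indifferent.
Column indifferent between Fight and Accommodate: p·6 + (1−p)·6 = p·(-5) + (1−p)·8 ⟹ 6 + 0p = 8 + (-13)p ⟹ p = 2/13.
Row indifferent between Enter and Stay out: q·4 + (1−q)·2 = q·8 + (1−q)·(-6) ⟹ 2 + 2q = (-6) + 14q ⟹ q = 2/3.

p = 2/13, q = 2/3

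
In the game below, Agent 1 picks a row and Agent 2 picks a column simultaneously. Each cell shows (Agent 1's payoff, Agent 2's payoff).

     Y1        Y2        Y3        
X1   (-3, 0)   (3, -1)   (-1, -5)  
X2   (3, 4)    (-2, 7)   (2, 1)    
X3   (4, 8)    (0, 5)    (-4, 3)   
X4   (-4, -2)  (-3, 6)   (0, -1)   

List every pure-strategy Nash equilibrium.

(X3, Y1)

Check mutual best responses: a cell is a NE iff neither player can gain by unilaterally deviating.
Agent 1's best responses — vs Y1: X3 (payoff 4); vs Y2: X1 (payoff 3); vs Y3: X2 (payoff 2).
Agent 2's best responses — vs X1: Y1 (payoff 0); vs X2: Y2 (payoff 7); vs X3: Y1 (payoff 8); vs X4: Y2 (payoff 6).
The only mutual best response is (X3, Y1); neither player gains by switching there.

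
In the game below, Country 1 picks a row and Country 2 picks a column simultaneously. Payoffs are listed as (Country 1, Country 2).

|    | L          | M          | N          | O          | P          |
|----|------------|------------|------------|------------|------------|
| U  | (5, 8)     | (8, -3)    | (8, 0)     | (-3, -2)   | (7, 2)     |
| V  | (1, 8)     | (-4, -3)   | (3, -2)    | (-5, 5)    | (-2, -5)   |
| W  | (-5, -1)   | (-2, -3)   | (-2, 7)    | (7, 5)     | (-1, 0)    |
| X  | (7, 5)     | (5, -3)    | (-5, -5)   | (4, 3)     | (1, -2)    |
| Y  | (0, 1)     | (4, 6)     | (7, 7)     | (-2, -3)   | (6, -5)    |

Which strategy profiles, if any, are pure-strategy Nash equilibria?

(X, L)

A profile is a Nash equilibrium when each player is best-responding to the other.
Country 1's best responses — vs L: X (payoff 7); vs M: U (payoff 8); vs N: U (payoff 8); vs O: W (payoff 7); vs P: U (payoff 7).
Country 2's best responses — vs U: L (payoff 8); vs V: L (payoff 8); vs W: N (payoff 7); vs X: L (payoff 5); vs Y: N (payoff 7).
The only mutual best response is (X, L); neither player gains by switching there.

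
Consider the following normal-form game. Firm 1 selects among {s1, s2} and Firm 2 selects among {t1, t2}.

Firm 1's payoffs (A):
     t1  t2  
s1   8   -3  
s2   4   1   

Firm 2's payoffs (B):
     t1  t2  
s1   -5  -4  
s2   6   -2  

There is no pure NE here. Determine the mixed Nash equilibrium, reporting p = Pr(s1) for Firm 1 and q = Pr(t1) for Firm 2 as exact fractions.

In a mixed NE each player is indifferent between their pure strategies, so the opponent's mix sets the indifference.
Firm 2 indifferent between t1 and t2: p·(-5) + (1−p)·6 = p·(-4) + (1−p)·(-2) ⟹ 6 + (-11)p = (-2) + (-2)p ⟹ p = 8/9.
Firm 1 indifferent between s1 and s2: q·8 + (1−q)·(-3) = q·4 + (1−q)·1 ⟹ (-3) + 11q = 1 + 3q ⟹ q = 1/2.

p = 8/9, q = 1/2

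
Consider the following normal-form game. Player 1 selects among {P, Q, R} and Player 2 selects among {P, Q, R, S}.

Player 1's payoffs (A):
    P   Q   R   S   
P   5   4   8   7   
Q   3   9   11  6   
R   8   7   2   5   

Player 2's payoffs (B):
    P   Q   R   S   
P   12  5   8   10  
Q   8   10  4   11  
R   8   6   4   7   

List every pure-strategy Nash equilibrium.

(R, P)

A profile is a Nash equilibrium when each player is best-responding to the other.
Player 1's best responses — vs P: R (payoff 8); vs Q: Q (payoff 9); vs R: Q (payoff 11); vs S: P (payoff 7).
Player 2's best responses — vs P: P (payoff 12); vs Q: S (payoff 11); vs R: P (payoff 8).
The only mutual best response is (R, P); neither player gains by switching there.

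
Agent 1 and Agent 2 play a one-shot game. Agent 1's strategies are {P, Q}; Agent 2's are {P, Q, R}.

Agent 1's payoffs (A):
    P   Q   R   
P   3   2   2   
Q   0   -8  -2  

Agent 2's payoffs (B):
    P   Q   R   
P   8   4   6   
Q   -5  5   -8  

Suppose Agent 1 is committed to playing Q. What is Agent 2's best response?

Q

With Agent 1 fixed at Q, Agent 2's payoffs are: P → -5, Q → 5, R → -8.
The maximum is 5, achieved by Q.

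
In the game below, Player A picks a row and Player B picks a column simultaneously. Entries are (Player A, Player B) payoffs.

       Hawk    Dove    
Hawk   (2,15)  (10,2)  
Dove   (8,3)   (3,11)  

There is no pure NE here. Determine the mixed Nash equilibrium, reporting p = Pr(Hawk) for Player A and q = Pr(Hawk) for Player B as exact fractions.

In a mixed NE each player is indifferent between their pure strategies, so the opponent's mix sets the indifference.
Player B indifferent between Hawk and Dove: p·15 + (1−p)·3 = p·2 + (1−p)·11 ⟹ 3 + 12p = 11 + (-9)p ⟹ p = 8/21.
Player A indifferent between Hawk and Dove: q·2 + (1−q)·10 = q·8 + (1−q)·3 ⟹ 10 + (-8)q = 3 + 5q ⟹ q = 7/13.

p = 8/21, q = 7/13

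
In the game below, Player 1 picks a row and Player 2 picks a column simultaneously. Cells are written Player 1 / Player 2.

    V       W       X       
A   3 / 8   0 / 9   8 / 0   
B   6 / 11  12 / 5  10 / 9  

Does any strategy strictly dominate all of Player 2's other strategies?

No strictly dominant strategy

Check whether one of Player 2's strategies beats all alternatives regardless of what the opponent does.
V is not dominant: against A, W gives 9 > 8.
W is not dominant: against B, V gives 11 > 5.
X is not dominant: against A, V gives 8 > 0.
No single strategy is best against every opponent action.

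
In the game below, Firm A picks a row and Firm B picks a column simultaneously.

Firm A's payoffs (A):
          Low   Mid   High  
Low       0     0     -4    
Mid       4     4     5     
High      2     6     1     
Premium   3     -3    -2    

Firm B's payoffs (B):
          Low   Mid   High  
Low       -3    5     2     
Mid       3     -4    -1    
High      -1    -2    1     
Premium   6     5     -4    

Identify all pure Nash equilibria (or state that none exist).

(Mid, Low)

Find each player's best response to every opponent strategy; NE are the intersections.
Firm A's best responses — vs Low: Mid (payoff 4); vs Mid: High (payoff 6); vs High: Mid (payoff 5).
Firm B's best responses — vs Low: Mid (payoff 5); vs Mid: Low (payoff 3); vs High: High (payoff 1); vs Premium: Low (payoff 6).
The only mutual best response is (Mid, Low); neither player gains by switching there.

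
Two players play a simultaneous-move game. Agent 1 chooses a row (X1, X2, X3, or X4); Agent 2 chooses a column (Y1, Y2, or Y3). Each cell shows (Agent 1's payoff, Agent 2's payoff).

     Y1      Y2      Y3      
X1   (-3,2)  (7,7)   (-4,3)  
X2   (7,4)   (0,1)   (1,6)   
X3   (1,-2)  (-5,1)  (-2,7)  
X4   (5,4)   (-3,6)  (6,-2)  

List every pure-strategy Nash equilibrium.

Check mutual best responses: a cell is a NE iff neither player can gain by unilaterally deviating.
Agent 1's best responses — vs Y1: X2 (payoff 7); vs Y2: X1 (payoff 7); vs Y3: X4 (payoff 6).
Agent 2's best responses — vs X1: Y2 (payoff 7); vs X2: Y3 (payoff 6); vs X3: Y3 (payoff 7); vs X4: Y2 (payoff 6).
The only mutual best response is (X1, Y2); neither player gains by switching there.

(X1, Y2)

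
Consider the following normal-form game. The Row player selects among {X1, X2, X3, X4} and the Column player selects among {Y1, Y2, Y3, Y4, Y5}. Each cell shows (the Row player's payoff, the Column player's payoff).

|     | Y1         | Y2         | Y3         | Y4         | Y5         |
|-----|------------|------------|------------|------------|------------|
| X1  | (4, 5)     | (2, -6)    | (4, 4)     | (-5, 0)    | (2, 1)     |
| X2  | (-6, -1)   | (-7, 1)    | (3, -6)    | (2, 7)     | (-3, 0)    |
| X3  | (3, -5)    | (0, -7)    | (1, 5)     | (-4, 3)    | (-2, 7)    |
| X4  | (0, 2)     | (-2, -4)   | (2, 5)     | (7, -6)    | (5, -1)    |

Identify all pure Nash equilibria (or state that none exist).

A profile is a Nash equilibrium when each player is best-responding to the other.
The Row player's best responses — vs Y1: X1 (payoff 4); vs Y2: X1 (payoff 2); vs Y3: X1 (payoff 4); vs Y4: X4 (payoff 7); vs Y5: X4 (payoff 5).
The Column player's best responses — vs X1: Y1 (payoff 5); vs X2: Y4 (payoff 7); vs X3: Y5 (payoff 7); vs X4: Y3 (payoff 5).
The only mutual best response is (X1, Y1); neither player gains by switching there.

(X1, Y1)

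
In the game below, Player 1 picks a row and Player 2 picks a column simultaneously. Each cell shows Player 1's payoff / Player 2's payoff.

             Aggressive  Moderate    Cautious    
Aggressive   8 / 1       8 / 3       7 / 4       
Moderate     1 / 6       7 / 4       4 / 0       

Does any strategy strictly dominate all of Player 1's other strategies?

Aggressive

Check whether one of Player 1's strategies beats all alternatives regardless of what the opponent does.
Aggressive strictly dominates: vs Aggressive: 8 > 1; vs Moderate: 8 > 7; vs Cautious: 7 > 4.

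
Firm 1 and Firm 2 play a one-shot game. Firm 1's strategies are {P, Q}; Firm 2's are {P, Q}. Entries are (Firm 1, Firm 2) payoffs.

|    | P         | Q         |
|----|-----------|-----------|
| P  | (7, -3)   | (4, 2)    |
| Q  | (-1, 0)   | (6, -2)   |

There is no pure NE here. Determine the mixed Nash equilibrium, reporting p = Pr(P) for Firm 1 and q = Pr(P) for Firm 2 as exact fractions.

p = 2/7, q = 1/5

In a mixed NE each player is indifferent between their pure strategies, so the opponent's mix sets the indifference.
Firm 2 indifferent between P and Q: p·(-3) + (1−p)·0 = p·2 + (1−p)·(-2) ⟹ 0 + (-3)p = (-2) + 4p ⟹ p = 2/7.
Firm 1 indifferent between P and Q: q·7 + (1−q)·4 = q·(-1) + (1−q)·6 ⟹ 4 + 3q = 6 + (-7)q ⟹ q = 1/5.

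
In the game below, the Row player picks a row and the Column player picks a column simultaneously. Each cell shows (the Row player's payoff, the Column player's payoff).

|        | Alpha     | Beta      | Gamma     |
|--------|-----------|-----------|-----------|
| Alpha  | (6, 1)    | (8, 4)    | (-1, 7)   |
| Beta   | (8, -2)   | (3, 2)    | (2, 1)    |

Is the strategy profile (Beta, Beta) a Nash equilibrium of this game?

Holding the Column player at Beta: the Row player gets 3 from Beta but could get 8 by switching to Alpha. The Row player has a profitable deviation.

No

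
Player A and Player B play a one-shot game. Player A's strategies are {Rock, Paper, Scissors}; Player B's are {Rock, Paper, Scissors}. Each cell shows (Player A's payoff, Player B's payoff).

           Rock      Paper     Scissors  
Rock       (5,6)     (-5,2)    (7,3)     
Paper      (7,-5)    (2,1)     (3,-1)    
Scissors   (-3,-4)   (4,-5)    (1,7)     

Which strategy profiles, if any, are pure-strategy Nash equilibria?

Find each player's best response to every opponent strategy; NE are the intersections.
Player A's best responses — vs Rock: Paper (payoff 7); vs Paper: Scissors (payoff 4); vs Scissors: Rock (payoff 7).
Player B's best responses — vs Rock: Rock (payoff 6); vs Paper: Paper (payoff 1); vs Scissors: Scissors (payoff 7).
No cell has both players best-responding. For instance, Player A's best reply to Rock is Paper, but against Paper Player B prefers Paper over Rock.

No pure-strategy Nash equilibrium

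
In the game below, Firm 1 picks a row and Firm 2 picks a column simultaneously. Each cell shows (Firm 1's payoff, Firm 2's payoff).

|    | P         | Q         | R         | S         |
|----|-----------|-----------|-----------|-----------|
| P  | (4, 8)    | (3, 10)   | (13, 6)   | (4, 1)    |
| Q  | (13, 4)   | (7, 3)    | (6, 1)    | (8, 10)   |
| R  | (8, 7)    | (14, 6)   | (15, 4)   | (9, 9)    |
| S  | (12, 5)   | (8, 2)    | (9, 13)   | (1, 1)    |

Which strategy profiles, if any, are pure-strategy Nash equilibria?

(R, S)

Find each player's best response to every opponent strategy; NE are the intersections.
Firm 1's best responses — vs P: Q (payoff 13); vs Q: R (payoff 14); vs R: R (payoff 15); vs S: R (payoff 9).
Firm 2's best responses — vs P: Q (payoff 10); vs Q: S (payoff 10); vs R: S (payoff 9); vs S: R (payoff 13).
The only mutual best response is (R, S); neither player gains by switching there.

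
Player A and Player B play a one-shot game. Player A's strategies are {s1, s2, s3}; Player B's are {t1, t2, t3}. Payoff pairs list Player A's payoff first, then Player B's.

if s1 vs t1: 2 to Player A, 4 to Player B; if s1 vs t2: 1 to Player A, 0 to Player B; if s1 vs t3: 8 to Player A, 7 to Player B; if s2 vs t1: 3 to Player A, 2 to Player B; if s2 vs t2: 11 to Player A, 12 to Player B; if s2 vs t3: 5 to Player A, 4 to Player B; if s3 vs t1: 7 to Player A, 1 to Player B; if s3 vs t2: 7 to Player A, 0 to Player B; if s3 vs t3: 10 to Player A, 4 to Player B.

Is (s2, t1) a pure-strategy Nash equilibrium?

No

Holding Player B at t1: Player A gets 3 from s2 but could get 7 by switching to s3. Player A has a profitable deviation.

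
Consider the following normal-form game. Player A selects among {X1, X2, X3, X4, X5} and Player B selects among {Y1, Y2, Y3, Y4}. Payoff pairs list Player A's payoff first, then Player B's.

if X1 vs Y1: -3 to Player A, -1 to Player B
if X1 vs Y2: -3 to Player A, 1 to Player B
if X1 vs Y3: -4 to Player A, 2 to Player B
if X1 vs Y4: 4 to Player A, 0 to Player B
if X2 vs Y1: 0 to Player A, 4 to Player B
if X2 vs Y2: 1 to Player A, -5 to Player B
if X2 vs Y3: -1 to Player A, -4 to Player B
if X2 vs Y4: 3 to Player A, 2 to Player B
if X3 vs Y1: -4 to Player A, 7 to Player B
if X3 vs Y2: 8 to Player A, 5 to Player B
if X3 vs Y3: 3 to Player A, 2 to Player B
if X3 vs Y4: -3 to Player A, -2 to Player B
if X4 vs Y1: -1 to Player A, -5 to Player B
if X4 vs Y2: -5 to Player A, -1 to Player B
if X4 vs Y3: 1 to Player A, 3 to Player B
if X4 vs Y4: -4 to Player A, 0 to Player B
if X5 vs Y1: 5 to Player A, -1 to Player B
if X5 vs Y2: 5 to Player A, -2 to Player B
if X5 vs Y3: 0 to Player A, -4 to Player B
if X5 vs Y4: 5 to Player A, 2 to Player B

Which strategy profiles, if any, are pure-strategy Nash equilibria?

A profile is a Nash equilibrium when each player is best-responding to the other.
Player A's best responses — vs Y1: X5 (payoff 5); vs Y2: X3 (payoff 8); vs Y3: X3 (payoff 3); vs Y4: X5 (payoff 5).
Player B's best responses — vs X1: Y3 (payoff 2); vs X2: Y1 (payoff 4); vs X3: Y1 (payoff 7); vs X4: Y3 (payoff 3); vs X5: Y4 (payoff 2).
The only mutual best response is (X5, Y4); neither player gains by switching there.

(X5, Y4)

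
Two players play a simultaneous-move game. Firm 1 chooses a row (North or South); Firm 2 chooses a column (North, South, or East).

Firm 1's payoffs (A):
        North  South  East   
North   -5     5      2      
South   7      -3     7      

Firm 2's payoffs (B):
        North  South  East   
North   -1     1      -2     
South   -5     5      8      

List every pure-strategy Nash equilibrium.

A profile is a Nash equilibrium when each player is best-responding to the other.
Firm 1's best responses — vs North: South (payoff 7); vs South: North (payoff 5); vs East: South (payoff 7).
Firm 2's best responses — vs North: South (payoff 1); vs South: East (payoff 8).
Mutual best responses occur at (North, South) and (South, East); at each, neither player gains by switching.

(North, South) and (South, East)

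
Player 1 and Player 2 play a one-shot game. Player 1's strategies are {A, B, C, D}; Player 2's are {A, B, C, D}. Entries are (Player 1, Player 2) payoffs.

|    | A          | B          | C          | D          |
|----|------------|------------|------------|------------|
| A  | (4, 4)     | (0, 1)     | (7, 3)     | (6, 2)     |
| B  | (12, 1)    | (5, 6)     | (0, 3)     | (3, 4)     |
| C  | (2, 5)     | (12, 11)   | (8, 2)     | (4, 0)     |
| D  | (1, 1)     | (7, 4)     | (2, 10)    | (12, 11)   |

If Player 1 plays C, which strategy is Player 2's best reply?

With Player 1 fixed at C, Player 2's payoffs are: A → 5, B → 11, C → 2, D → 0.
The maximum is 11, achieved by B.

B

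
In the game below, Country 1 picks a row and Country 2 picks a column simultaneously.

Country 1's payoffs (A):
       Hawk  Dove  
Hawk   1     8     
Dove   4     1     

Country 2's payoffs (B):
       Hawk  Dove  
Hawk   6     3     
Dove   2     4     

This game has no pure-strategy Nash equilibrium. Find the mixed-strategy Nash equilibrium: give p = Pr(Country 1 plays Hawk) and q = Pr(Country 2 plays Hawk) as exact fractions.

In a mixed NE each player is indifferent between their pure strategies, so the opponent's mix sets the indifference.
Country 2 indifferent between Hawk and Dove: p·6 + (1−p)·2 = p·3 + (1−p)·4 ⟹ 2 + 4p = 4 + (-1)p ⟹ p = 2/5.
Country 1 indifferent between Hawk and Dove: q·1 + (1−q)·8 = q·4 + (1−q)·1 ⟹ 8 + (-7)q = 1 + 3q ⟹ q = 7/10.

p = 2/5, q = 7/10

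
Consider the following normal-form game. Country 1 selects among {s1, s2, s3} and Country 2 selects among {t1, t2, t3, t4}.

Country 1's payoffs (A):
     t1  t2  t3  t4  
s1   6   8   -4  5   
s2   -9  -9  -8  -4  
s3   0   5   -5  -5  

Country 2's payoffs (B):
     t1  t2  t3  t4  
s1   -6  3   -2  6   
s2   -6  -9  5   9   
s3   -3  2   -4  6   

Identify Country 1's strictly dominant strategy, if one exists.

Check whether one of Country 1's strategies beats all alternatives regardless of what the opponent does.
s1 strictly dominates: vs t1: 6 > each of {-9, 0}; vs t2: 8 > each of {-9, 5}; vs t3: -4 > each of {-8, -5}; vs t4: 5 > each of {-4, -5}.

s1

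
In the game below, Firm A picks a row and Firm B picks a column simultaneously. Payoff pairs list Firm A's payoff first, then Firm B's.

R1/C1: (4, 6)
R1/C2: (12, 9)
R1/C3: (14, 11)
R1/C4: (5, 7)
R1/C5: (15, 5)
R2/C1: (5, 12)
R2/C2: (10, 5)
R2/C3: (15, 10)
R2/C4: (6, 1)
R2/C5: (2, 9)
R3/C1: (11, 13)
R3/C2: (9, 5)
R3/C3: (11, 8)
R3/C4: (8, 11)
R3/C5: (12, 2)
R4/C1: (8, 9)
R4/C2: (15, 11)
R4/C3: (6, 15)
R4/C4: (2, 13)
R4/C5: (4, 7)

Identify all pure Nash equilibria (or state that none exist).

(R3, C1)

Check mutual best responses: a cell is a NE iff neither player can gain by unilaterally deviating.
Firm A's best responses — vs C1: R3 (payoff 11); vs C2: R4 (payoff 15); vs C3: R2 (payoff 15); vs C4: R3 (payoff 8); vs C5: R1 (payoff 15).
Firm B's best responses — vs R1: C3 (payoff 11); vs R2: C1 (payoff 12); vs R3: C1 (payoff 13); vs R4: C3 (payoff 15).
The only mutual best response is (R3, C1); neither player gains by switching there.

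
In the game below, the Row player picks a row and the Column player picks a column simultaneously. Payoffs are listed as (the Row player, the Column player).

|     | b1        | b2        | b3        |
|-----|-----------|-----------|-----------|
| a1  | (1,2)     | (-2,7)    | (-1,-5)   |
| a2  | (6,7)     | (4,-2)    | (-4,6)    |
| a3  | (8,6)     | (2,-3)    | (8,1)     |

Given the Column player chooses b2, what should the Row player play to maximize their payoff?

With the Column player fixed at b2, the Row player's payoffs are: a1 → -2, a2 → 4, a3 → 2.
The maximum is 4, achieved by a2.

a2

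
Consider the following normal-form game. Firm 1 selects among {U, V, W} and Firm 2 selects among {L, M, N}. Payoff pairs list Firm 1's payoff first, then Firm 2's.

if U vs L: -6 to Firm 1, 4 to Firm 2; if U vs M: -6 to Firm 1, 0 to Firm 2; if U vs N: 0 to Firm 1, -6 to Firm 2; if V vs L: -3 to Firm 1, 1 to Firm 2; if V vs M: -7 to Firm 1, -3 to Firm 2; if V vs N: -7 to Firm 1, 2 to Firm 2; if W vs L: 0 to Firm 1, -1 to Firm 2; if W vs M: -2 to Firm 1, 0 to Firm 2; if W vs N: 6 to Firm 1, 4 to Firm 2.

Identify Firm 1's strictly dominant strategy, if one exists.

A strategy is strictly dominant if it gives Firm 1 a strictly higher payoff than every other strategy, against every choice by the opponent.
W strictly dominates: vs L: 0 > each of {-6, -3}; vs M: -2 > each of {-6, -7}; vs N: 6 > each of {0, -7}.

W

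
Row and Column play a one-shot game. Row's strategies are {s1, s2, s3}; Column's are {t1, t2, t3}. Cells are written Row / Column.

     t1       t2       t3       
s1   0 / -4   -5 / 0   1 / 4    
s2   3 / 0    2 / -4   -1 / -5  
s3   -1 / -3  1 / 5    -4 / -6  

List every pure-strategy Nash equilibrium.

(s1, t3) and (s2, t1)

A profile is a Nash equilibrium when each player is best-responding to the other.
Row's best responses — vs t1: s2 (payoff 3); vs t2: s2 (payoff 2); vs t3: s1 (payoff 1).
Column's best responses — vs s1: t3 (payoff 4); vs s2: t1 (payoff 0); vs s3: t2 (payoff 5).
Mutual best responses occur at (s1, t3) and (s2, t1); at each, neither player gains by switching.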